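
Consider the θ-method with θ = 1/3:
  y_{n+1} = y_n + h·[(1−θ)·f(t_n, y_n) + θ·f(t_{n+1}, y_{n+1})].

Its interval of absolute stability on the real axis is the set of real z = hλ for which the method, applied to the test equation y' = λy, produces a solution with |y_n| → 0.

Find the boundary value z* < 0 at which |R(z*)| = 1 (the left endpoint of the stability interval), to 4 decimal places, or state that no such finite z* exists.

On y'=λy, z=hλ:
  y_{n+1} = y_n + z·[2/3·y_n + 1/3·y_{n+1}] ⇒ (1 − 1/3z)y_{n+1} = (1 + 2/3z)y_n
  R(z) = (1 + 2/3z)/(1 − 1/3z).

Boundary: |R(x)|=1, x<0.
x=-0.67: |R|=0.4523
R=−1: 1+2/3x = −1+1/3x ⇒ -1/3x=2 ⇒ x=2/(-1/3)=-6.0000
Confirm numerically:
  x=-5.795: |R|=0.97669 <1
  x=-5.693: |R|=0.96468 <1
  x=-4.852: |R|=0.85380 <1
  x=-3.673: |R|=0.65128 <1
  x=-6.265: |R|=1.02860 >1
  x=-6.144: |R|=1.01575 >1
Interval (-6.0000, 0).

z* = -6.0000.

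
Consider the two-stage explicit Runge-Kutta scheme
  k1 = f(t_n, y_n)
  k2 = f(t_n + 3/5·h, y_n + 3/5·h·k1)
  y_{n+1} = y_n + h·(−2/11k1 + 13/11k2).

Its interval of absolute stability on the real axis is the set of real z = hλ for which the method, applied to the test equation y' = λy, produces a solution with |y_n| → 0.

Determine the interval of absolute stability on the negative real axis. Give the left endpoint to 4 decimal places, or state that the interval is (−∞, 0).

With y'=λy (z=hλ):
  k1=λy_n ⇒ h·k1=z·y_n;  k2=λ(1+3/5z)y_n ⇒ h·k2=z(1+3/5z)y_n
  y_{n+1}/y_n = 1 − 2/11z + 13/11z(1+3/5z) = 1 + z + 39/55z²
  Hence R(z) = 1 + z + 39/55z².

Boundary: |R(x)|=1, x<0.
x=-1.03: |R|=0.7223
R=1: x+39/55x²=0 ⇒ x=−55/39=-1.4103; min R=1−1/(4·39/55)=0.6474>−1
Confirm numerically:
  x=-1.309: |R|=0.90601 <1
  x=-1.308: |R|=0.90516 <1
  x=-1.298: |R|=0.89668 <1
  x=-0.853: |R|=0.66294 <1
  x=-1.576: |R|=1.18522 >1
  x=-1.482: |R|=1.07539 >1
Interval (-1.4103, 0).

(-1.4103, 0).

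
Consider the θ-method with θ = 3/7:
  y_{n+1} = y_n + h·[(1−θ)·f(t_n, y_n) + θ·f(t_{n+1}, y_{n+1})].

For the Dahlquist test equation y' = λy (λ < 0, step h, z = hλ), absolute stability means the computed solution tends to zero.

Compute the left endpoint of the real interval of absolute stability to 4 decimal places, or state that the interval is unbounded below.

Test eqn y'=λy, z=hλ:
  y_{n+1} = y_n + z·[4/7·y_n + 3/7·y_{n+1}] ⇒ (1 − 3/7z)y_{n+1} = (1 + 4/7z)y_n
  R(z) = (1 + 4/7z)/(1 − 3/7z).

Solve |R(x)|<1 on ℝ⁻.
x=-1.13: |R|=0.2387
R=−1: 1+4/7x = −1+3/7x ⇒ -1/7x=2 ⇒ x=2/(-1/7)=-14.0000
Confirm numerically:
  x=-13.545: |R|=0.99045 <1
  x=-11.881: |R|=0.95031 <1
  x=-11.358: |R|=0.93568 <1
  x=-14.293: |R|=1.00587 >1
  x=-14.252: |R|=1.00506 >1
So |R|<1 on (-14.0000, 0).

left endpoint -14.0000.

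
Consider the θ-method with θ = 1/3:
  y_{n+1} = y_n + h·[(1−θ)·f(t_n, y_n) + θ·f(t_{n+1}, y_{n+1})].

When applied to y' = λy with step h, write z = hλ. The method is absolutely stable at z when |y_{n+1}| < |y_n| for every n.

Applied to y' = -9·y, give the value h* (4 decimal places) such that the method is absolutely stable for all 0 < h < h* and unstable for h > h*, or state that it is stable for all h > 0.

(-6.0000,0); λ=-9 ⇒ h* = (6)/9 = 0.6667.

Test eqn y'=λy, z=hλ:
  y_{n+1} = y_n + z·[2/3·y_n + 1/3·y_{n+1}] ⇒ (1 − 1/3z)y_{n+1} = (1 + 2/3z)y_n
  R(z) = (1 + 2/3z)/(1 − 1/3z).

Find x<0 with |R(x)|<1.
x=-0.63: |R|=0.4793
R=−1: 1+2/3x = −1+1/3x ⇒ -1/3x=2 ⇒ x=2/(-1/3)=-6.0000
Confirm numerically:
  x=-3.904: |R|=0.69641 <1
  x=-2.996: |R|=0.49900 <1
  x=-2.435: |R|=0.34407 <1
  x=-6.449: |R|=1.04752 >1
  x=-6.218: |R|=1.02365 >1
  x=-6.090: |R|=1.00990 >1
So |R|<1 on (-6.0000, 0).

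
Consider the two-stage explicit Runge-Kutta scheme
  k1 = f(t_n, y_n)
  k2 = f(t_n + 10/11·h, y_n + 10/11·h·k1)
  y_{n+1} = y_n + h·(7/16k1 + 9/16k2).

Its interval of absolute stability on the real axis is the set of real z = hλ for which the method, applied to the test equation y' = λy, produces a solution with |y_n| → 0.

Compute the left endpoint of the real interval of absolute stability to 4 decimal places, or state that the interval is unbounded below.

On y'=λy, z=hλ:
  k1=λy_n ⇒ h·k1=z·y_n;  k2=λ(1+10/11z)y_n ⇒ h·k2=z(1+10/11z)y_n
  y_{n+1}/y_n = 1 + 7/16z + 9/16z(1+10/11z) = 1 + z + 45/88z²
  so R(z) = 1 + z + 45/88z².

Boundary: |R(x)|=1, x<0.
x=-0.4: |R|=0.6818
R=1: x+45/88x²=0 ⇒ x=−88/45=-1.9556; min R=1−1/(4·45/88)=0.5111>−1
Confirm numerically:
  x=-1.776: |R|=0.83693 <1
  x=-1.000: |R|=0.51136 <1
  x=-0.900: |R|=0.51420 <1
  x=-2.422: |R|=1.57770 >1
  x=-2.249: |R|=1.33748 >1
  x=-2.231: |R|=1.31424 >1
Stable set (-1.9556, 0).

z* = -1.9556.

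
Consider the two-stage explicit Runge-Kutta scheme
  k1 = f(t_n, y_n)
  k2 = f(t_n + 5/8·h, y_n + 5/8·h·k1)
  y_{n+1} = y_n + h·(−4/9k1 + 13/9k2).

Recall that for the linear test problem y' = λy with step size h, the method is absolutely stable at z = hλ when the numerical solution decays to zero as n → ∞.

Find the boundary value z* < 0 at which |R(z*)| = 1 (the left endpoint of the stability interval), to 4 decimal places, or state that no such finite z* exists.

With y'=λy (z=hλ):
  k1=λy_n ⇒ h·k1=z·y_n;  k2=λ(1+5/8z)y_n ⇒ h·k2=z(1+5/8z)y_n
  y_{n+1}/y_n = 1 − 4/9z + 13/9z(1+5/8z) = 1 + z + 65/72z²
  so R(z) = 1 + z + 65/72z².

Find x<0 with |R(x)|<1.
x=-0.37: |R|=0.7536
R=1: x+65/72x²=0 ⇒ x=−72/65=-1.1077; min R=1−1/(4·65/72)=0.7231>−1
Confirm numerically:
  x=-0.927: |R|=0.84878 <1
  x=-0.746: |R|=0.75641 <1
  x=-0.585: |R|=0.72395 <1
  x=-1.471: |R|=1.48247 >1
  x=-1.374: |R|=1.33033 >1
  x=-1.161: |R|=1.05587 >1
Stable set (-1.1077, 0).

left endpoint -1.1077.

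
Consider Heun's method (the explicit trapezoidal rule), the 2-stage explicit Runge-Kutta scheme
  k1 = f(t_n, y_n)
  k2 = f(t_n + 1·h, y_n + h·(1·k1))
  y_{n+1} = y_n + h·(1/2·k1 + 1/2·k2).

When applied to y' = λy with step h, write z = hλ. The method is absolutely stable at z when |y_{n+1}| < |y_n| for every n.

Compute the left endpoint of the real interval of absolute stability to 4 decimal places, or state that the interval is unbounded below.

On y'=λy, z=hλ:
  order 2, 2-stage ⇒ R(z)=1+z+z^2/2
  (e.g. R(-0.32)=0.73120, |R|=0.73120)

Need |R(x)|<1, x<0.
x=-0.32: |R|=0.7312
|R(-2.01)|=1.0100 |R(-0.99)|=0.5000 |R(-0.81)|=0.5181
Bisect:
  x_lo=-2.7306 |R|=1.9975  x_hi=-0.1596 |R|=0.8531
  mid=-1.44511 |R|=0.59906 →hi
  mid=-2.08785 |R|=1.09171 →lo
  mid=-1.76648 |R|=0.79374 →hi
  mid=-1.92716 |R|=0.92982 →hi
  mid=-2.00750 |R|=1.00753 →lo
  mid=-1.96733 |R|=0.96787 →hi
  mid=-1.98742 |R|=0.98750 →hi
  ...
  [-2.00013,-1.99997] ⇒ x*=-2.0000
Stable set (-2.0000, 0).

left endpoint -2.0000.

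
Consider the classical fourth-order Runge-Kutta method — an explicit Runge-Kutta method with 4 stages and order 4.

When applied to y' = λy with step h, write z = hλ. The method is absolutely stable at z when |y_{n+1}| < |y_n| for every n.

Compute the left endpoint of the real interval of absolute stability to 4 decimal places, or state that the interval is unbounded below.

With y'=λy (z=hλ):
  order 4, 4-stage ⇒ R(z)=1+z+z^2/2+z^3/6+z^4/24
  (e.g. R(-1.61)=0.27046, |R|=0.27046)

Boundary: |R(x)|=1, x<0.
x=-1.61: |R|=0.2705
|R(-3.17)|=1.7528 |R(-2.64)|=0.8021 |R(-0.83)|=0.4389
Bisect:
  x_lo=-3.3649 |R|=2.2882  x_hi=-0.2818 |R|=0.7544
  mid=-1.82335 |R|=0.28917 →hi
  mid=-2.59414 |R|=0.74802 →hi
  mid=-2.97953 |R|=1.33458 →lo
  mid=-2.78683 |R|=1.00232 →lo
  mid=-2.69048 |R|=0.86622 →hi
  mid=-2.73866 |R|=0.93193 →hi
  mid=-2.76274 |R|=0.96653 →hi
  mid=-2.77479 |R|=0.98428 →hi
  mid=-2.78081 |R|=0.99326 →hi
  mid=-2.78382 |R|=0.99778 →hi
  ...
  [-2.78533,-2.78514] ⇒ x*=-2.7853
Interval (-2.7853, 0).

z* = -2.7853.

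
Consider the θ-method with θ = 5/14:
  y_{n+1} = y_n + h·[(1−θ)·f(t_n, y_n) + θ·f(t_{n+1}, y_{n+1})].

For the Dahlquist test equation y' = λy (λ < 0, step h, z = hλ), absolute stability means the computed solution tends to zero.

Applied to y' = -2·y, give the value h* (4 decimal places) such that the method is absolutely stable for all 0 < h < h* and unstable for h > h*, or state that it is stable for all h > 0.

(-7.0000,0); λ=-2 ⇒ h* = (7)/2 = 3.5000.

Test eqn y'=λy, z=hλ:
  y_{n+1} = y_n + z·[9/14·y_n + 5/14·y_{n+1}] ⇒ (1 − 5/14z)y_{n+1} = (1 + 9/14z)y_n
  so R(z) = (1 + 9/14z)/(1 − 5/14z).

Find x<0 with |R(x)|<1.
x=-1.45: |R|=0.0447
R=−1: 1+9/14x = −1+5/14x ⇒ -2/7x=2 ⇒ x=2/(-2/7)=-7.0000
Confirm numerically:
  x=-6.727: |R|=0.97708 <1
  x=-5.727: |R|=0.88057 <1
  x=-5.381: |R|=0.84168 <1
  x=-4.991: |R|=0.79371 <1
  x=-7.410: |R|=1.03213 >1
  x=-7.199: |R|=1.01592 >1
  x=-7.196: |R|=1.01569 >1
Interval (-7.0000, 0).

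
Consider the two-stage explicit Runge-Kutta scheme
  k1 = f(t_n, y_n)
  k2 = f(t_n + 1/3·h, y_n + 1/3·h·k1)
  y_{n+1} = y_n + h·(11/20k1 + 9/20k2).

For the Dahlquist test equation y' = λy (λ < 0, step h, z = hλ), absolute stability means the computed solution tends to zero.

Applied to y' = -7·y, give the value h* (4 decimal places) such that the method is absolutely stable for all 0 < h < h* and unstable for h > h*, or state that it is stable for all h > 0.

(-6.6667,0); λ=-7 ⇒ h* = (20/3)/7 = 0.9524.

Test eqn y'=λy, z=hλ:
  k1=λy_n ⇒ h·k1=z·y_n;  k2=λ(1+1/3z)y_n ⇒ h·k2=z(1+1/3z)y_n
  y_{n+1}/y_n = 1 + 11/20z + 9/20z(1+1/3z) = 1 + z + 3/20z²
  ⇒ R(z) = 1 + z + 3/20z².

Find x<0 with |R(x)|<1.
x=-0.85: |R|=0.2584
R=1: x+3/20x²=0 ⇒ x=−20/3=-6.6667; min R=1−1/(4·3/20)=-0.6667>−1
Confirm numerically:
  x=-6.556: |R|=0.89117 <1
  x=-4.390: |R|=0.49918 <1
  x=-3.453: |R|=0.66452 <1
  x=-2.709: |R|=0.60820 <1
  x=-6.889: |R|=1.22975 >1
  x=-6.764: |R|=1.09875 >1
  x=-6.733: |R|=1.06699 >1
So |R|<1 on (-6.6667, 0).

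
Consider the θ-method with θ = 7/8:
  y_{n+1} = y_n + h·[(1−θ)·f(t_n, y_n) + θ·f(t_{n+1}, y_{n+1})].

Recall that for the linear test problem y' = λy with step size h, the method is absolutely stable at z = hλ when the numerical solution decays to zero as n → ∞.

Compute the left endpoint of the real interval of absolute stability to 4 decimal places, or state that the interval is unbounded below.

(−∞, 0) — no finite endpoint.

On y'=λy, z=hλ:
  y_{n+1} = y_n + z·[1/8·y_n + 7/8·y_{n+1}] ⇒ (1 − 7/8z)y_{n+1} = (1 + 1/8z)y_n
  so R(z) = (1 + 1/8z)/(1 − 7/8z).

Find x<0 with |R(x)|<1.
x=-1.23: |R|=0.4076
x=-2: |R|=0.2727
x=-10: |R|=0.0256
x=-100: |R|=0.1299
θ=7/8≥1/2 ⇒ |1+1/8x|<|1−7/8x| ∀x<0 ⇒ stable on all of ℝ⁻.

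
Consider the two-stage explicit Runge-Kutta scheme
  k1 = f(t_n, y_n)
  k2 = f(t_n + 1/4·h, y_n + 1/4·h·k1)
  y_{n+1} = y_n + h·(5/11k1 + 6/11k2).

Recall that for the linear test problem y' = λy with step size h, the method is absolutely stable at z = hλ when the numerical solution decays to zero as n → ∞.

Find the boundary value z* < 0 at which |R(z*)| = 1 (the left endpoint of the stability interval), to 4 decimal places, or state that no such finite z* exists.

left endpoint -7.3333.

On y'=λy, z=hλ:
  k1=λy_n ⇒ h·k1=z·y_n;  k2=λ(1+1/4z)y_n ⇒ h·k2=z(1+1/4z)y_n
  y_{n+1}/y_n = 1 + 5/11z + 6/11z(1+1/4z) = 1 + z + 3/22z²
  ⇒ R(z) = 1 + z + 3/22z².

Need |R(x)|<1, x<0.
x=-0.91: |R|=0.2029
R=1: x+3/22x²=0 ⇒ x=−22/3=-7.3333; min R=1−1/(4·3/22)=-0.8333>−1
Confirm numerically:
  x=-5.571: |R|=0.33881 <1
  x=-4.367: |R|=0.76645 <1
  x=-3.489: |R|=0.82903 <1
  x=-2.980: |R|=0.76904 <1
  x=-7.910: |R|=1.62201 >1
  x=-7.790: |R|=1.48510 >1
  x=-7.571: |R|=1.24537 >1
So |R|<1 on (-7.3333, 0).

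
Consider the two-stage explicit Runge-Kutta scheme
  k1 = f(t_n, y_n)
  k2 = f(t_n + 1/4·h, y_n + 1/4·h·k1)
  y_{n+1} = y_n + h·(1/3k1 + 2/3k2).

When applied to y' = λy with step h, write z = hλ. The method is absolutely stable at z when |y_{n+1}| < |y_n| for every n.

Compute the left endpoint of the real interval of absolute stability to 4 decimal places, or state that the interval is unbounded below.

On y'=λy, z=hλ:
  k1=λy_n ⇒ h·k1=z·y_n;  k2=λ(1+1/4z)y_n ⇒ h·k2=z(1+1/4z)y_n
  y_{n+1}/y_n = 1 + 1/3z + 2/3z(1+1/4z) = 1 + z + 1/6z²
  R(z) = 1 + z + 1/6z².

Find x<0 with |R(x)|<1.
x=-0.79: |R|=0.3140
R=1: x+1/6x²=0 ⇒ x=−6=-6.0000; min R=1−1/(4·1/6)=-0.5000>−1
Confirm numerically:
  x=-4.730: |R|=0.00118 <1
  x=-3.317: |R|=0.48325 <1
  x=-2.600: |R|=0.47333 <1
  x=-6.480: |R|=1.51840 >1
  x=-6.453: |R|=1.48720 >1
  x=-6.336: |R|=1.35482 >1
Stable set (-6.0000, 0).

z* = -6.0000.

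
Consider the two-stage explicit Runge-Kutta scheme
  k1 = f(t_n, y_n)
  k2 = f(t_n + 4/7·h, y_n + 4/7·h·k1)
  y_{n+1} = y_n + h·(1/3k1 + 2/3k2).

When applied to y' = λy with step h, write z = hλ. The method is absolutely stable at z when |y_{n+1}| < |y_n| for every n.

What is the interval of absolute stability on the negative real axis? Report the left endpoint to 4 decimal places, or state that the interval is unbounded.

With y'=λy (z=hλ):
  k1=λy_n ⇒ h·k1=z·y_n;  k2=λ(1+4/7z)y_n ⇒ h·k2=z(1+4/7z)y_n
  y_{n+1}/y_n = 1 + 1/3z + 2/3z(1+4/7z) = 1 + z + 8/21z²
  Hence R(z) = 1 + z + 8/21z².

Boundary: |R(x)|=1, x<0.
x=-1.76: |R|=0.4200
R=1: x+8/21x²=0 ⇒ x=−21/8=-2.6250; min R=1−1/(4·8/21)=0.3438>−1
Confirm numerically:
  x=-2.594: |R|=0.96937 <1
  x=-2.556: |R|=0.93281 <1
  x=-1.807: |R|=0.43690 <1
  x=-1.089: |R|=0.36278 <1
  x=-3.185: |R|=1.67947 >1
  x=-2.949: |R|=1.36399 >1
  x=-2.662: |R|=1.03752 >1
Stable set (-2.6250, 0).

(-2.6250, 0).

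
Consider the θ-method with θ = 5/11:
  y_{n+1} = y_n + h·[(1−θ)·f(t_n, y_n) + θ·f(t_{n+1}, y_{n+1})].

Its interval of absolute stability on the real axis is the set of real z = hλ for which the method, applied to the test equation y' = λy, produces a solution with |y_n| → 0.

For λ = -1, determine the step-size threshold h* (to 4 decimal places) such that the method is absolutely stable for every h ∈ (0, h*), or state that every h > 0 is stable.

(-22.0000,0); λ=-1 ⇒ h* = (22)/1 = 22.0000.

Set f=λy, z=hλ:
  y_{n+1} = y_n + z·[6/11·y_n + 5/11·y_{n+1}] ⇒ (1 − 5/11z)y_{n+1} = (1 + 6/11z)y_n
  R(z) = (1 + 6/11z)/(1 − 5/11z).

Need |R(x)|<1, x<0.
x=-0.59: |R|=0.5348
R=−1: 1+6/11x = −1+5/11x ⇒ -1/11x=2 ⇒ x=2/(-1/11)=-22.0000
Confirm numerically:
  x=-20.558: |R|=0.98733 <1
  x=-15.673: |R|=0.92920 <1
  x=-14.960: |R|=0.91795 <1
  x=-12.956: |R|=0.88065 <1
  x=-22.232: |R|=1.00190 >1
  x=-22.216: |R|=1.00177 >1
  x=-22.198: |R|=1.00162 >1
Interval (-22.0000, 0).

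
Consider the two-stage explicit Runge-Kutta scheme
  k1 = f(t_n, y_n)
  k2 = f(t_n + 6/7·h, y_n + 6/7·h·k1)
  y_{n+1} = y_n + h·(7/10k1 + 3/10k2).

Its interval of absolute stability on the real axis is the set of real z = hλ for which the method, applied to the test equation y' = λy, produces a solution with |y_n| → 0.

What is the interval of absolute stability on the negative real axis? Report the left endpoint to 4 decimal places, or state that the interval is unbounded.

With y'=λy (z=hλ):
  k1=λy_n ⇒ h·k1=z·y_n;  k2=λ(1+6/7z)y_n ⇒ h·k2=z(1+6/7z)y_n
  y_{n+1}/y_n = 1 + 7/10z + 3/10z(1+6/7z) = 1 + z + 9/35z²
  R(z) = 1 + z + 9/35z².

Solve |R(x)|<1 on ℝ⁻.
x=-1.67: |R|=0.0471
R=1: x+9/35x²=0 ⇒ x=−35/9=-3.8889; min R=1−1/(4·9/35)=0.0278>−1
Confirm numerically:
  x=-2.433: |R|=0.08915 <1
  x=-2.317: |R|=0.06347 <1
  x=-2.306: |R|=0.06139 <1
  x=-4.008: |R|=1.12276 >1
  x=-4.003: |R|=1.11746 >1
Interval (-3.8889, 0).

z∈(-3.8889,0).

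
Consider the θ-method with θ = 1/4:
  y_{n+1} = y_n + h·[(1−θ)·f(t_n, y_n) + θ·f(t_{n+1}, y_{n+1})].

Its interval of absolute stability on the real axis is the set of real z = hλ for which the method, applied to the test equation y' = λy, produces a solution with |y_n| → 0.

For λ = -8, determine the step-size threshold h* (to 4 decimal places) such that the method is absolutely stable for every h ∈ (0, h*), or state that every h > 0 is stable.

(-4.0000,0); λ=-8 ⇒ h* = (4)/8 = 0.5000.

On y'=λy, z=hλ:
  y_{n+1} = y_n + z·[3/4·y_n + 1/4·y_{n+1}] ⇒ (1 − 1/4z)y_{n+1} = (1 + 3/4z)y_n
  ⇒ R(z) = (1 + 3/4z)/(1 − 1/4z).

Need |R(x)|<1, x<0.
x=-1.04: |R|=0.1746
R=−1: 1+3/4x = −1+1/4x ⇒ -1/2x=2 ⇒ x=2/(-1/2)=-4.0000
Confirm numerically:
  x=-3.725: |R|=0.92880 <1
  x=-3.188: |R|=0.77407 <1
  x=-2.762: |R|=0.63384 <1
  x=-2.136: |R|=0.39244 <1
  x=-4.203: |R|=1.04949 >1
  x=-4.140: |R|=1.03440 >1
Stable set (-4.0000, 0).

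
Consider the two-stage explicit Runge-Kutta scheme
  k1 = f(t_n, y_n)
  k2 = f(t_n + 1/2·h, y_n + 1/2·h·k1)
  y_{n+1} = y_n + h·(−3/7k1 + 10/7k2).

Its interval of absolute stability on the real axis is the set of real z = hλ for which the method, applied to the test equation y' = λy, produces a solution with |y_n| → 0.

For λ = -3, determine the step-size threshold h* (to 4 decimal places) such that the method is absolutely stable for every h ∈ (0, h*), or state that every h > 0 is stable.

(-1.4000,0); λ=-3 ⇒ h* = (7/5)/3 = 0.4667.

With y'=λy (z=hλ):
  k1=λy_n ⇒ h·k1=z·y_n;  k2=λ(1+1/2z)y_n ⇒ h·k2=z(1+1/2z)y_n
  y_{n+1}/y_n = 1 − 3/7z + 10/7z(1+1/2z) = 1 + z + 5/7z²
  ⇒ R(z) = 1 + z + 5/7z².

Need |R(x)|<1, x<0.
x=-1.49: |R|=1.0958
R=1: x+5/7x²=0 ⇒ x=−7/5=-1.4000; min R=1−1/(4·5/7)=0.6500>−1
Confirm numerically:
  x=-1.134: |R|=0.78454 <1
  x=-0.965: |R|=0.70016 <1
  x=-0.901: |R|=0.67886 <1
  x=-1.986: |R|=1.83128 >1
  x=-1.529: |R|=1.14089 >1
  x=-1.498: |R|=1.10486 >1
Stable set (-1.4000, 0).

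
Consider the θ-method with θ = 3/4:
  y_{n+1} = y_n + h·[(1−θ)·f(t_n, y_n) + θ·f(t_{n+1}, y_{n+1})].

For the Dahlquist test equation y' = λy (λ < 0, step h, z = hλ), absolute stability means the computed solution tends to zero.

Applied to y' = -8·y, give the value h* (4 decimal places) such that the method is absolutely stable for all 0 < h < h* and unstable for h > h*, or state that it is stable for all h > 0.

Set f=λy, z=hλ:
  y_{n+1} = y_n + z·[1/4·y_n + 3/4·y_{n+1}] ⇒ (1 − 3/4z)y_{n+1} = (1 + 1/4z)y_n
  ⇒ R(z) = (1 + 1/4z)/(1 − 3/4z).

Boundary: |R(x)|=1, x<0.
x=-1.34: |R|=0.3317
x=-2: |R|=0.2000
x=-10: |R|=0.1765
x=-100: |R|=0.3158
θ=3/4≥1/2 ⇒ |1+1/4x|<|1−3/4x| ∀x<0 ⇒ unbounded interval.

(−∞, 0) — no finite endpoint. Any h>0 works for λ=-8.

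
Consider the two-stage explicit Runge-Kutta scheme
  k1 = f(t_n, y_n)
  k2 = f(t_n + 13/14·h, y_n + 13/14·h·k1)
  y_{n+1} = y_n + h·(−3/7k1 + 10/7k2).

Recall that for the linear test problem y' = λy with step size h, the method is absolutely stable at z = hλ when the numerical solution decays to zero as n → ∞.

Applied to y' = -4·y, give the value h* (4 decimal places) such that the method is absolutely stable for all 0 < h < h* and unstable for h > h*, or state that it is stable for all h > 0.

With y'=λy (z=hλ):
  k1=λy_n ⇒ h·k1=z·y_n;  k2=λ(1+13/14z)y_n ⇒ h·k2=z(1+13/14z)y_n
  y_{n+1}/y_n = 1 − 3/7z + 10/7z(1+13/14z) = 1 + z + 65/49z²
  Hence R(z) = 1 + z + 65/49z².

Find x<0 with |R(x)|<1.
x=-1.31: |R|=1.9665
R=1: x+65/49x²=0 ⇒ x=−49/65=-0.7538; min R=1−1/(4·65/49)=0.8115>−1
Confirm numerically:
  x=-0.710: |R|=0.95870 <1
  x=-0.551: |R|=0.85174 <1
  x=-0.494: |R|=0.82972 <1
  x=-0.395: |R|=0.81197 <1
  x=-1.329: |R|=2.01397 >1
  x=-1.016: |R|=1.35332 >1
Interval (-0.7538, 0).

(-0.7538,0); λ=-4 ⇒ h* = (49/65)/4 = 0.1885.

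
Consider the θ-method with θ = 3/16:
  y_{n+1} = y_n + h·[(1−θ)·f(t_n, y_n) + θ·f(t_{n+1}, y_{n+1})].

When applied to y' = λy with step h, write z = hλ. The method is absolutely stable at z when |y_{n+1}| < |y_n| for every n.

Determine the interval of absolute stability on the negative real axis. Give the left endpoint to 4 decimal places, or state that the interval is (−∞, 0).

z∈(-3.2000,0).

With y'=λy (z=hλ):
  y_{n+1} = y_n + z·[13/16·y_n + 3/16·y_{n+1}] ⇒ (1 − 3/16z)y_{n+1} = (1 + 13/16z)y_n
  Hence R(z) = (1 + 13/16z)/(1 − 3/16z).

Solve |R(x)|<1 on ℝ⁻.
x=-0.96: |R|=0.1864
R=−1: 1+13/16x = −1+3/16x ⇒ -5/8x=2 ⇒ x=2/(-5/8)=-3.2000
Confirm numerically:
  x=-2.174: |R|=0.54445 <1
  x=-1.739: |R|=0.31140 <1
  x=-1.555: |R|=0.20397 <1
  x=-3.569: |R|=1.13817 >1
  x=-3.425: |R|=1.08563 >1
  x=-3.414: |R|=1.08155 >1
Stable set (-3.2000, 0).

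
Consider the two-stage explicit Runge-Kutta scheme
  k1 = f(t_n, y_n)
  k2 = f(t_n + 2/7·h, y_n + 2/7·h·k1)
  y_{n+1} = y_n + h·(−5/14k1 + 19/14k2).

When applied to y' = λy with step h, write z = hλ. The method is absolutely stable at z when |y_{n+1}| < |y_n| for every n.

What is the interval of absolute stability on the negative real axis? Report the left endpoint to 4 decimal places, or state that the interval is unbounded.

Set f=λy, z=hλ:
  k1=λy_n ⇒ h·k1=z·y_n;  k2=λ(1+2/7z)y_n ⇒ h·k2=z(1+2/7z)y_n
  y_{n+1}/y_n = 1 − 5/14z + 19/14z(1+2/7z) = 1 + z + 19/49z²
  Hence R(z) = 1 + z + 19/49z².

Need |R(x)|<1, x<0.
x=-1.47: |R|=0.3679
R=1: x+19/49x²=0 ⇒ x=−49/19=-2.5789; min R=1−1/(4·19/49)=0.3553>−1
Confirm numerically:
  x=-2.443: |R|=0.87122 <1
  x=-2.302: |R|=0.75279 <1
  x=-1.874: |R|=0.48775 <1
  x=-1.431: |R|=0.36303 <1
  x=-3.040: |R|=1.54348 >1
  x=-2.949: |R|=1.42315 >1
  x=-2.799: |R|=1.23883 >1
Stable set (-2.5789, 0).

(-2.5789, 0).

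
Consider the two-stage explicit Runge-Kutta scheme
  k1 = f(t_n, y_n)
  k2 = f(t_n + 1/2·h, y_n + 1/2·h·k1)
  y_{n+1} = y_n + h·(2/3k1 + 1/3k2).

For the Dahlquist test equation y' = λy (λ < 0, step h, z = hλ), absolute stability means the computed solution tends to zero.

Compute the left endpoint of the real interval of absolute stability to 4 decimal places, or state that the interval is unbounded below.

z* = -6.0000.

Test eqn y'=λy, z=hλ:
  k1=λy_n ⇒ h·k1=z·y_n;  k2=λ(1+1/2z)y_n ⇒ h·k2=z(1+1/2z)y_n
  y_{n+1}/y_n = 1 + 2/3z + 1/3z(1+1/2z) = 1 + z + 1/6z²
  ⇒ R(z) = 1 + z + 1/6z².

Solve |R(x)|<1 on ℝ⁻.
x=-1.13: |R|=0.0828
R=1: x+1/6x²=0 ⇒ x=−6=-6.0000; min R=1−1/(4·1/6)=-0.5000>−1
Confirm numerically:
  x=-4.557: |R|=0.09596 <1
  x=-3.167: |R|=0.49535 <1
  x=-2.470: |R|=0.45318 <1
  x=-6.535: |R|=1.58270 >1
  x=-6.194: |R|=1.20027 >1
  x=-6.082: |R|=1.08312 >1
Stable set (-6.0000, 0).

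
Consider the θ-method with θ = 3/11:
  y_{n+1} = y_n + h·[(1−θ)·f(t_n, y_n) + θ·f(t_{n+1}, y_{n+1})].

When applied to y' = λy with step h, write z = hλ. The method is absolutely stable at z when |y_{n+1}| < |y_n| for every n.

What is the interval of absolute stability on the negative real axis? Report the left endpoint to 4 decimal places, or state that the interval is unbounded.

On y'=λy, z=hλ:
  y_{n+1} = y_n + z·[8/11·y_n + 3/11·y_{n+1}] ⇒ (1 − 3/11z)y_{n+1} = (1 + 8/11z)y_n
  ⇒ R(z) = (1 + 8/11z)/(1 − 3/11z).

Boundary: |R(x)|=1, x<0.
x=-0.38: |R|=0.6557
R=−1: 1+8/11x = −1+3/11x ⇒ -5/11x=2 ⇒ x=2/(-5/11)=-4.4000
Confirm numerically:
  x=-3.633: |R|=0.82488 <1
  x=-3.605: |R|=0.81779 <1
  x=-2.178: |R|=0.36637 <1
  x=-4.659: |R|=1.05185 >1
  x=-4.484: |R|=1.01718 >1
Stable set (-4.4000, 0).

z∈(-4.4000,0).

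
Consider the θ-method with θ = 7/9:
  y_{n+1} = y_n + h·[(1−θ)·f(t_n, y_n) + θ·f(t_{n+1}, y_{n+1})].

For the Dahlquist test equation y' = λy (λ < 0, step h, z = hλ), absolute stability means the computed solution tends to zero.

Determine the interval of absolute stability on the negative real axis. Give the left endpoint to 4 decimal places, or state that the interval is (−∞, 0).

(−∞, 0) — no finite endpoint.

Test eqn y'=λy, z=hλ:
  y_{n+1} = y_n + z·[2/9·y_n + 7/9·y_{n+1}] ⇒ (1 − 7/9z)y_{n+1} = (1 + 2/9z)y_n
  ⇒ R(z) = (1 + 2/9z)/(1 − 7/9z).

Find x<0 with |R(x)|<1.
x=-1.33: |R|=0.3463
x=-2: |R|=0.2174
x=-10: |R|=0.1392
x=-100: |R|=0.2694
θ=7/9≥1/2 ⇒ |1+2/9x|<|1−7/9x| ∀x<0 ⇒ interval (−∞,0).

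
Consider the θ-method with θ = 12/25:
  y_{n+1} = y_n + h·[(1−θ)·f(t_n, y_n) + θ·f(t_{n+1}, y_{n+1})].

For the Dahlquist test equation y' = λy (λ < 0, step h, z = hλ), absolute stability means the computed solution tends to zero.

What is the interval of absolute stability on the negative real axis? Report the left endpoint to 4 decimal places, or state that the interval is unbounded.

Set f=λy, z=hλ:
  y_{n+1} = y_n + z·[13/25·y_n + 12/25·y_{n+1}] ⇒ (1 − 12/25z)y_{n+1} = (1 + 13/25z)y_n
  R(z) = (1 + 13/25z)/(1 − 12/25z).

Need |R(x)|<1, x<0.
x=-1.16: |R|=0.2549
R=−1: 1+13/25x = −1+12/25x ⇒ -1/25x=2 ⇒ x=2/(-1/25)=-50.0000
Confirm numerically:
  x=-32.648: |R|=0.95837 <1
  x=-27.509: |R|=0.93666 <1
  x=-22.654: |R|=0.90788 <1
  x=-21.326: |R|=0.89793 <1
  x=-50.562: |R|=1.00089 >1
  x=-50.458: |R|=1.00073 >1
Stable set (-50.0000, 0).

z∈(-50.0000,0).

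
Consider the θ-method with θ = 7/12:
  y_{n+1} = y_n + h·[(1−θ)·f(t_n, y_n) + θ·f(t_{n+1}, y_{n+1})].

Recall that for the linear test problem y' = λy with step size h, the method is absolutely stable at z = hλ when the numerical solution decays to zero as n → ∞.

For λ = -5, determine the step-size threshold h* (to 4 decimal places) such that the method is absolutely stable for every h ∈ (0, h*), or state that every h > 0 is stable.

With y'=λy (z=hλ):
  y_{n+1} = y_n + z·[5/12·y_n + 7/12·y_{n+1}] ⇒ (1 − 7/12z)y_{n+1} = (1 + 5/12z)y_n
  so R(z) = (1 + 5/12z)/(1 − 7/12z).

Solve |R(x)|<1 on ℝ⁻.
x=-1.13: |R|=0.3189
x=-2: |R|=0.0769
x=-10: |R|=0.4634
x=-100: |R|=0.6854
θ=7/12≥1/2 ⇒ |1+5/12x|<|1−7/12x| ∀x<0 ⇒ unbounded interval.

interval (−∞, 0). Any h>0 works for λ=-5.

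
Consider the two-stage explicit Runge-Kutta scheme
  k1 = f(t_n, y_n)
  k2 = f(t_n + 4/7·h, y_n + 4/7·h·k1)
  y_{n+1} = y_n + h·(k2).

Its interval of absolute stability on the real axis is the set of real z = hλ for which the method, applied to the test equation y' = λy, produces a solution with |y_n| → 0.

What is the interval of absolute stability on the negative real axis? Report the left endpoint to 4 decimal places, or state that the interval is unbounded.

(-1.7500, 0).

On y'=λy, z=hλ:
  k1=λy_n ⇒ h·k1=z·y_n;  k2=λ(1+4/7z)y_n ⇒ h·k2=z(1+4/7z)y_n
  y_{n+1}/y_n = 1 + z(1+4/7z) = 1 + z + 4/7z²
  ⇒ R(z) = 1 + z + 4/7z².

Solve |R(x)|<1 on ℝ⁻.
x=-1.29: |R|=0.6609
R=1: x+4/7x²=0 ⇒ x=−7/4=-1.7500; min R=1−1/(4·4/7)=0.5625>−1
Confirm numerically:
  x=-1.533: |R|=0.80991 <1
  x=-1.275: |R|=0.65393 <1
  x=-1.162: |R|=0.60957 <1
  x=-0.886: |R|=0.56257 <1
  x=-2.231: |R|=1.61321 >1
  x=-2.109: |R|=1.43265 >1
  x=-2.066: |R|=1.37306 >1
Stable set (-1.7500, 0).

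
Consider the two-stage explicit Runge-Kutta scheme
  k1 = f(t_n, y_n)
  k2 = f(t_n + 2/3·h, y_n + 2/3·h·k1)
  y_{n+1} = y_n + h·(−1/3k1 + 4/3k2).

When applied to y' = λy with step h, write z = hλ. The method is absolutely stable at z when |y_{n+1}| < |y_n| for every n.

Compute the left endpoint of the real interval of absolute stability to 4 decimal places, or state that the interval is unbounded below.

left endpoint -1.1250.

Set f=λy, z=hλ:
  k1=λy_n ⇒ h·k1=z·y_n;  k2=λ(1+2/3z)y_n ⇒ h·k2=z(1+2/3z)y_n
  y_{n+1}/y_n = 1 − 1/3z + 4/3z(1+2/3z) = 1 + z + 8/9z²
  so R(z) = 1 + z + 8/9z².

Find x<0 with |R(x)|<1.
x=-0.35: |R|=0.7589
R=1: x+8/9x²=0 ⇒ x=−9/8=-1.1250; min R=1−1/(4·8/9)=0.7188>−1
Confirm numerically:
  x=-0.802: |R|=0.76974 <1
  x=-0.791: |R|=0.76516 <1
  x=-0.732: |R|=0.74429 <1
  x=-1.675: |R|=1.81889 >1
  x=-1.188: |R|=1.06653 >1
  x=-1.152: |R|=1.02765 >1
Stable set (-1.1250, 0).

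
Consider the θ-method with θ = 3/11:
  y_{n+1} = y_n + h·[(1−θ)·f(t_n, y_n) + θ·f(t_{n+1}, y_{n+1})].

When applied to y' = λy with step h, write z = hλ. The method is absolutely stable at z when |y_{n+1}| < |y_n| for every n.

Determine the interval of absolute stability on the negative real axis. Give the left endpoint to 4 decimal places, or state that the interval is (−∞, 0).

z∈(-4.4000,0).

Set f=λy, z=hλ:
  y_{n+1} = y_n + z·[8/11·y_n + 3/11·y_{n+1}] ⇒ (1 − 3/11z)y_{n+1} = (1 + 8/11z)y_n
  R(z) = (1 + 8/11z)/(1 − 3/11z).

Need |R(x)|<1, x<0.
x=-1.35: |R|=0.0133
R=−1: 1+8/11x = −1+3/11x ⇒ -5/11x=2 ⇒ x=2/(-5/11)=-4.4000
Confirm numerically:
  x=-3.664: |R|=0.83267 <1
  x=-3.152: |R|=0.69496 <1
  x=-3.141: |R|=0.69177 <1
  x=-2.685: |R|=0.54999 <1
  x=-4.780: |R|=1.07498 >1
  x=-4.764: |R|=1.07196 >1
Stable set (-4.4000, 0).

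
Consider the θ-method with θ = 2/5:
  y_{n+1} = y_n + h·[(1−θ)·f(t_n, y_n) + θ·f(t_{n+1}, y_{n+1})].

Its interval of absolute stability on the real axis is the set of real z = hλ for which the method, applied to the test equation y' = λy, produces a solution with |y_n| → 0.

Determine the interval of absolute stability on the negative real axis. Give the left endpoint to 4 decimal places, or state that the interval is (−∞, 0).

On y'=λy, z=hλ:
  y_{n+1} = y_n + z·[3/5·y_n + 2/5·y_{n+1}] ⇒ (1 − 2/5z)y_{n+1} = (1 + 3/5z)y_n
  Hence R(z) = (1 + 3/5z)/(1 − 2/5z).

Find x<0 with |R(x)|<1.
x=-0.81: |R|=0.3882
R=−1: 1+3/5x = −1+2/5x ⇒ -1/5x=2 ⇒ x=2/(-1/5)=-10.0000
Confirm numerically:
  x=-8.691: |R|=0.94152 <1
  x=-8.020: |R|=0.90589 <1
  x=-7.239: |R|=0.85825 <1
  x=-4.976: |R|=0.66399 <1
  x=-10.525: |R|=1.02015 >1
  x=-10.454: |R|=1.01752 >1
  x=-10.056: |R|=1.00223 >1
Interval (-10.0000, 0).

(-10.0000, 0).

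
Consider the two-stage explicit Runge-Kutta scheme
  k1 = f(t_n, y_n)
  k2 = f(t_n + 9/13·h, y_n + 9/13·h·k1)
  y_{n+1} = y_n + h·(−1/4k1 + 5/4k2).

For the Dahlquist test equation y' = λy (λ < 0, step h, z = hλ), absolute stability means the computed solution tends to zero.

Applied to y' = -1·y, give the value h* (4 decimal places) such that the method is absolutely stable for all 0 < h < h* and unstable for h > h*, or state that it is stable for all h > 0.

(-1.1556,0); λ=-1 ⇒ h* = (52/45)/1 = 1.1556.

Set f=λy, z=hλ:
  k1=λy_n ⇒ h·k1=z·y_n;  k2=λ(1+9/13z)y_n ⇒ h·k2=z(1+9/13z)y_n
  y_{n+1}/y_n = 1 − 1/4z + 5/4z(1+9/13z) = 1 + z + 45/52z²
  ⇒ R(z) = 1 + z + 45/52z².

Solve |R(x)|<1 on ℝ⁻.
x=-0.82: |R|=0.7619
R=1: x+45/52x²=0 ⇒ x=−52/45=-1.1556; min R=1−1/(4·45/52)=0.7111>−1
Confirm numerically:
  x=-0.996: |R|=0.86248 <1
  x=-0.941: |R|=0.82528 <1
  x=-0.923: |R|=0.81425 <1
  x=-0.683: |R|=0.72069 <1
  x=-1.631: |R|=1.67106 >1
  x=-1.189: |R|=1.03441 >1
Interval (-1.1556, 0).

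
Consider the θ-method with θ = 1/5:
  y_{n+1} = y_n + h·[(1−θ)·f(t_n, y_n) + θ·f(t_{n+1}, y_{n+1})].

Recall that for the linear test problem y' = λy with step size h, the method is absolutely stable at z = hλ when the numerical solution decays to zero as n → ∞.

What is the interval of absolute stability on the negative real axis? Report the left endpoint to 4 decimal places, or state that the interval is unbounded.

Test eqn y'=λy, z=hλ:
  y_{n+1} = y_n + z·[4/5·y_n + 1/5·y_{n+1}] ⇒ (1 − 1/5z)y_{n+1} = (1 + 4/5z)y_n
  ⇒ R(z) = (1 + 4/5z)/(1 − 1/5z).

Find x<0 with |R(x)|<1.
x=-1.41: |R|=0.0998
R=−1: 1+4/5x = −1+1/5x ⇒ -3/5x=2 ⇒ x=2/(-3/5)=-3.3333
Confirm numerically:
  x=-2.596: |R|=0.70879 <1
  x=-1.737: |R|=0.28915 <1
  x=-1.364: |R|=0.07165 <1
  x=-3.770: |R|=1.14937 >1
  x=-3.603: |R|=1.09404 >1
Stable set (-3.3333, 0).

z∈(-3.3333,0).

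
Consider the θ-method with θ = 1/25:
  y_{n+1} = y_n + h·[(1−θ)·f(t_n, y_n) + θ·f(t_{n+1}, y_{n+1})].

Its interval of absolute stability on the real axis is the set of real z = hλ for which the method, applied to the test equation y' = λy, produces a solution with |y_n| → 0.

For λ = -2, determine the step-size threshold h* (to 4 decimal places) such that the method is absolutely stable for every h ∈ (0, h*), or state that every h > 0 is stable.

On y'=λy, z=hλ:
  y_{n+1} = y_n + z·[24/25·y_n + 1/25·y_{n+1}] ⇒ (1 − 1/25z)y_{n+1} = (1 + 24/25z)y_n
  R(z) = (1 + 24/25z)/(1 − 1/25z).

Find x<0 with |R(x)|<1.
x=-1.07: |R|=0.0261
R=−1: 1+24/25x = −1+1/25x ⇒ -23/25x=2 ⇒ x=2/(-23/25)=-2.1739
Confirm numerically:
  x=-1.693: |R|=0.58562 <1
  x=-1.530: |R|=0.44176 <1
  x=-1.468: |R|=0.38658 <1
  x=-1.444: |R|=0.36515 <1
  x=-2.412: |R|=1.19977 >1
  x=-2.236: |R|=1.05243 >1
So |R|<1 on (-2.1739, 0).

(-2.1739,0); λ=-2 ⇒ h* = (50/23)/2 = 1.0870.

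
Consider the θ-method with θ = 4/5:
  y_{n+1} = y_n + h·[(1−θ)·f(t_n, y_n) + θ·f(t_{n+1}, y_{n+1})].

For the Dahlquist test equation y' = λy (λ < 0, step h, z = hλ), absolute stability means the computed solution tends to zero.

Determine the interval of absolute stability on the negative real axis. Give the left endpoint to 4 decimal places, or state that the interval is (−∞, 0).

interval (−∞, 0).

With y'=λy (z=hλ):
  y_{n+1} = y_n + z·[1/5·y_n + 4/5·y_{n+1}] ⇒ (1 − 4/5z)y_{n+1} = (1 + 1/5z)y_n
  so R(z) = (1 + 1/5z)/(1 − 4/5z).

Find x<0 with |R(x)|<1.
x=-1.07: |R|=0.4235
x=-2: |R|=0.2308
x=-10: |R|=0.1111
x=-100: |R|=0.2346
θ=4/5≥1/2 ⇒ |1+1/5x|<|1−4/5x| ∀x<0 ⇒ stable on all of ℝ⁻.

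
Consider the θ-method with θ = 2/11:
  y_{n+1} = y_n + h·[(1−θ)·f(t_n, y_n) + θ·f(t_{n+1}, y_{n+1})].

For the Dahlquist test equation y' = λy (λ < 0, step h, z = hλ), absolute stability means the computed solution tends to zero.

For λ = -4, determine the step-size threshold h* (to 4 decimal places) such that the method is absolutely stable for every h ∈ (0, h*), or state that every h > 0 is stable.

(-3.1429,0); λ=-4 ⇒ h* = (22/7)/4 = 0.7857.

On y'=λy, z=hλ:
  y_{n+1} = y_n + z·[9/11·y_n + 2/11·y_{n+1}] ⇒ (1 − 2/11z)y_{n+1} = (1 + 9/11z)y_n
  so R(z) = (1 + 9/11z)/(1 − 2/11z).

Solve |R(x)|<1 on ℝ⁻.
x=-0.65: |R|=0.4187
R=−1: 1+9/11x = −1+2/11x ⇒ -7/11x=2 ⇒ x=2/(-7/11)=-3.1429
Confirm numerically:
  x=-2.494: |R|=0.71591 <1
  x=-2.152: |R|=0.54679 <1
  x=-1.809: |R|=0.36127 <1
  x=-3.509: |R|=1.14225 >1
  x=-3.192: |R|=1.01979 >1
  x=-3.188: |R|=1.01819 >1
Stable set (-3.1429, 0).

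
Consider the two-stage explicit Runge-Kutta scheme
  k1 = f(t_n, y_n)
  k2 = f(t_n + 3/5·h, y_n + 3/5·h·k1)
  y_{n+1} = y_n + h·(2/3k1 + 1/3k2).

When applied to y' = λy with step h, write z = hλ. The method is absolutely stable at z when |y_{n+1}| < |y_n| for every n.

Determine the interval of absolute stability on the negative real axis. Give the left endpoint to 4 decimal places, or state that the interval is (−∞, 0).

z∈(-5.0000,0).

Set f=λy, z=hλ:
  k1=λy_n ⇒ h·k1=z·y_n;  k2=λ(1+3/5z)y_n ⇒ h·k2=z(1+3/5z)y_n
  y_{n+1}/y_n = 1 + 2/3z + 1/3z(1+3/5z) = 1 + z + 1/5z²
  ⇒ R(z) = 1 + z + 1/5z².

Find x<0 with |R(x)|<1.
x=-0.84: |R|=0.3011
R=1: x+1/5x²=0 ⇒ x=−5=-5.0000; min R=1−1/(4·1/5)=-0.2500>−1
Confirm numerically:
  x=-4.746: |R|=0.75890 <1
  x=-4.333: |R|=0.42198 <1
  x=-3.866: |R|=0.12319 <1
  x=-3.201: |R|=0.15172 <1
  x=-5.557: |R|=1.61905 >1
  x=-5.473: |R|=1.51775 >1
  x=-5.073: |R|=1.07407 >1
Interval (-5.0000, 0).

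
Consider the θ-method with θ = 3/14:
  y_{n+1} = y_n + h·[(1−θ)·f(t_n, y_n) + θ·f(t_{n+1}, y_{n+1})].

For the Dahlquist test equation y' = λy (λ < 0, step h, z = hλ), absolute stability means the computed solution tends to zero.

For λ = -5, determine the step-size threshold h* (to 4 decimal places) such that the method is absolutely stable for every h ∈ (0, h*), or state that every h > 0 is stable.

Set f=λy, z=hλ:
  y_{n+1} = y_n + z·[11/14·y_n + 3/14·y_{n+1}] ⇒ (1 − 3/14z)y_{n+1} = (1 + 11/14z)y_n
  ⇒ R(z) = (1 + 11/14z)/(1 − 3/14z).

Solve |R(x)|<1 on ℝ⁻.
x=-1.56: |R|=0.1692
R=−1: 1+11/14x = −1+3/14x ⇒ -4/7x=2 ⇒ x=2/(-4/7)=-3.5000
Confirm numerically:
  x=-2.974: |R|=0.81642 <1
  x=-2.458: |R|=0.60999 <1
  x=-2.307: |R|=0.54381 <1
  x=-2.156: |R|=0.47469 <1
  x=-3.973: |R|=1.14599 >1
  x=-3.750: |R|=1.07921 >1
  x=-3.676: |R|=1.05626 >1
So |R|<1 on (-3.5000, 0).

(-3.5000,0); λ=-5 ⇒ h* = (7/2)/5 = 0.7000.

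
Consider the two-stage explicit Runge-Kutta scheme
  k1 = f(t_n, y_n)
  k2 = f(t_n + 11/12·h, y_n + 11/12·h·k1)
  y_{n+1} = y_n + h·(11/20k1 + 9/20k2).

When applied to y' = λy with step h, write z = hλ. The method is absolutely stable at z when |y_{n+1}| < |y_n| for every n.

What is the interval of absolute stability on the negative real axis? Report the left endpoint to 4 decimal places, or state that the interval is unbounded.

With y'=λy (z=hλ):
  k1=λy_n ⇒ h·k1=z·y_n;  k2=λ(1+11/12z)y_n ⇒ h·k2=z(1+11/12z)y_n
  y_{n+1}/y_n = 1 + 11/20z + 9/20z(1+11/12z) = 1 + z + 33/80z²
  Hence R(z) = 1 + z + 33/80z².

Find x<0 with |R(x)|<1.
x=-0.86: |R|=0.4451
R=1: x+33/80x²=0 ⇒ x=−80/33=-2.4242; min R=1−1/(4·33/80)=0.3939>−1
Confirm numerically:
  x=-2.017: |R|=0.66117 <1
  x=-1.856: |R|=0.56495 <1
  x=-1.594: |R|=0.45409 <1
  x=-2.955: |R|=1.64696 >1
  x=-2.493: |R|=1.07071 >1
Interval (-2.4242, 0).

(-2.4242, 0).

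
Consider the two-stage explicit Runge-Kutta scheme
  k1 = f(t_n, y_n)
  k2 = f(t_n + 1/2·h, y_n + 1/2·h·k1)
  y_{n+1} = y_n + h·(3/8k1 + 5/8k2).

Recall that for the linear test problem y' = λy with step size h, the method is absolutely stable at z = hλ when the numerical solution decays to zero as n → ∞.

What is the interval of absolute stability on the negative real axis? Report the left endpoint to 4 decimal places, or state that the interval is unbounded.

With y'=λy (z=hλ):
  k1=λy_n ⇒ h·k1=z·y_n;  k2=λ(1+1/2z)y_n ⇒ h·k2=z(1+1/2z)y_n
  y_{n+1}/y_n = 1 + 3/8z + 5/8z(1+1/2z) = 1 + z + 5/16z²
  R(z) = 1 + z + 5/16z².

Find x<0 with |R(x)|<1.
x=-0.72: |R|=0.4420
R=1: x+5/16x²=0 ⇒ x=−16/5=-3.2000; min R=1−1/(4·5/16)=0.2000>−1
Confirm numerically:
  x=-2.808: |R|=0.65602 <1
  x=-2.428: |R|=0.41425 <1
  x=-1.573: |R|=0.20023 <1
  x=-3.705: |R|=1.58470 >1
  x=-3.522: |R|=1.35440 >1
  x=-3.367: |R|=1.17572 >1
Stable set (-3.2000, 0).

(-3.2000, 0).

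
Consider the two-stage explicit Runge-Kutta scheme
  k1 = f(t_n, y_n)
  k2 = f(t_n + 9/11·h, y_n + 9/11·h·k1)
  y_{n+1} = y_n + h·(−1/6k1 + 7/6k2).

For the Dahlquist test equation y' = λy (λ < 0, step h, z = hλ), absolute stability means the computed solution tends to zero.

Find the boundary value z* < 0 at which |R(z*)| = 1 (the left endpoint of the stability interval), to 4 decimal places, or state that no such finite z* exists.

left endpoint -1.0476.

Test eqn y'=λy, z=hλ:
  k1=λy_n ⇒ h·k1=z·y_n;  k2=λ(1+9/11z)y_n ⇒ h·k2=z(1+9/11z)y_n
  y_{n+1}/y_n = 1 − 1/6z + 7/6z(1+9/11z) = 1 + z + 21/22z²
  so R(z) = 1 + z + 21/22z².

Find x<0 with |R(x)|<1.
x=-1.39: |R|=1.4543
R=1: x+21/22x²=0 ⇒ x=−22/21=-1.0476; min R=1−1/(4·21/22)=0.7381>−1
Confirm numerically:
  x=-0.872: |R|=0.85382 <1
  x=-0.836: |R|=0.83113 <1
  x=-0.690: |R|=0.76446 <1
  x=-0.576: |R|=0.74070 <1
  x=-1.376: |R|=1.43131 >1
  x=-1.306: |R|=1.32211 >1
  x=-1.217: |R|=1.19677 >1
So |R|<1 on (-1.0476, 0).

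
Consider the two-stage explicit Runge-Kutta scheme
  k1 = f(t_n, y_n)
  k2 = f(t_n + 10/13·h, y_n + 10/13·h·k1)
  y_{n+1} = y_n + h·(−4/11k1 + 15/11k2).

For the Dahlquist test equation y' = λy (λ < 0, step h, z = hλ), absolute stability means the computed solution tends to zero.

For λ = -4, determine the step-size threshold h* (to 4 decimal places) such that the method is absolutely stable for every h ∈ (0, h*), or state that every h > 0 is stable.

With y'=λy (z=hλ):
  k1=λy_n ⇒ h·k1=z·y_n;  k2=λ(1+10/13z)y_n ⇒ h·k2=z(1+10/13z)y_n
  y_{n+1}/y_n = 1 − 4/11z + 15/11z(1+10/13z) = 1 + z + 150/143z²
  R(z) = 1 + z + 150/143z².

Boundary: |R(x)|=1, x<0.
x=-1.72: |R|=2.3832
R=1: x+150/143x²=0 ⇒ x=−143/150=-0.9533; min R=1−1/(4·150/143)=0.7617>−1
Confirm numerically:
  x=-0.758: |R|=0.84469 <1
  x=-0.736: |R|=0.83221 <1
  x=-0.593: |R|=0.77586 <1
  x=-1.426: |R|=1.70702 >1
  x=-1.336: |R|=1.53627 >1
So |R|<1 on (-0.9533, 0).

(-0.9533,0); λ=-4 ⇒ h* = (143/150)/4 = 0.2383.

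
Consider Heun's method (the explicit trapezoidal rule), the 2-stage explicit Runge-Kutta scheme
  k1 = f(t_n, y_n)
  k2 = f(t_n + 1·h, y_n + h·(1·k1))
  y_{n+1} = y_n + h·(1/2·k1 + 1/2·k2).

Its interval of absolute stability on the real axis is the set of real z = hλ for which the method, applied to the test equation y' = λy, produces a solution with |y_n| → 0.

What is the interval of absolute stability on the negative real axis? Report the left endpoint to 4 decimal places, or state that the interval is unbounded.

Test eqn y'=λy, z=hλ:
  order 2, 2-stage ⇒ R(z)=1+z+z^2/2
  (e.g. R(-1.59)=0.67405, |R|=0.67405)

Find x<0 with |R(x)|<1.
x=-1.59: |R|=0.6741
|R(-1.93)|=0.9325 |R(-1.64)|=0.7048 |R(-1.48)|=0.6152
Bisect:
  x_lo=-2.5030 |R|=1.6296  x_hi=-0.3347 |R|=0.7213
  mid=-1.41887 |R|=0.58773 →hi
  mid=-1.96095 |R|=0.96172 →hi
  mid=-2.23200 |R|=1.25891 →lo
  mid=-2.09648 |R|=1.10113 →lo
  mid=-2.02872 |R|=1.02913 →lo
  mid=-1.99483 |R|=0.99485 →hi
  mid=-2.01178 |R|=1.01184 →lo
  mid=-2.00330 |R|=1.00331 →lo
  mid=-1.99907 |R|=0.99907 →hi
  ...
  [-2.00013,-2.00000] ⇒ x*=-2.0000
So |R|<1 on (-2.0000, 0).

z∈(-2.0000,0).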